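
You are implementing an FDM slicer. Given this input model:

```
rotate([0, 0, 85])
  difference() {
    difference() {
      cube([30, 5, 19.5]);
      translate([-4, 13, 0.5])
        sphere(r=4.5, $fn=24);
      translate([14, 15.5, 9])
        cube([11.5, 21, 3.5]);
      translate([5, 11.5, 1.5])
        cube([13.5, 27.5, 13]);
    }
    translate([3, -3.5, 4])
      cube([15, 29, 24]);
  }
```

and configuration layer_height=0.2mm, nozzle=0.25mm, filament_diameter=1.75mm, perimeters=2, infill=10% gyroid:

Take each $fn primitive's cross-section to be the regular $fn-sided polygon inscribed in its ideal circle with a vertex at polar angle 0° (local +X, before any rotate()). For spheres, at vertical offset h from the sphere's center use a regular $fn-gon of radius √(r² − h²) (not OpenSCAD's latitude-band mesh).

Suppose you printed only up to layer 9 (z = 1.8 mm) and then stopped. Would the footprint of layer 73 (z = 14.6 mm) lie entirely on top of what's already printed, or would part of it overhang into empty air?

entirely on top

Compare the two slices. At z = 1.8: the cube (footprint 30×5) is included at this height (area 150.00 mm²); the sphere at (-4, 13): section is a regular 24-gon, circumradius = √(r²−h²) = √(4.5²−1.3²) = 4.308 (area = (24/2)·4.308²·sin(360°/24) = 57.64 mm²); the cube at (14, 15.5) does not reach this height (z outside [9, 12.5]); the cube at (5, 11.5) (footprint 13.5×27.5) is included at this height (area 371.25 mm²); Taking the first minus the rest: starting from the 30×5 cube (150.00 mm²), the r=4.5 sphere at (-4, 13) misses the remaining region (no effect); the 13.5×27.5 cube at (5, 11.5) misses the remaining region (no effect) — area = 150.00 mm²; the cube at (3, -3.5) is not intersected at this z (z outside [4, 28]); After the difference (first − rest): none of the subtracted shapes is present at this height, so that combined region is unchanged — area = 150.00 mm²; (rotated 85° about Z; rotation is an isometry so areas/perimeters/island counts are preserved). At z = 14.6: the cube is present — its section is the full 30×5 rectangle (area 150.00 mm²); the sphere at (-4, 13) does not reach this height (|z−center|=14.100 > r=4.5); the cube at (14, 15.5) is not intersected at this z (z outside [9, 12.5]); the cube at (5, 11.5) is not intersected at this z (z outside [1.5, 14.5]); Taking the first minus the rest: none of the subtracted shapes is present at this height, so the 30×5 cube is unchanged — area = 150.00 mm²; the cube at (3, -3.5) is present — its section is the full 15×29 rectangle (area 435.00 mm²); Subtracting the remaining from the first: starting from that combined region (150.00 mm²), the 15×29 cube at (3, -3.5) partially overlaps it — only the 75.00 mm² overlap (of its 435.00 mm²) is removed, clipping the outline — area = 75.00 mm²; (whole slice rotated 85° about Z — lengths, areas and connectivity unchanged). Checking containment: the cross-section at z = 14.6 is a subset of the cross-section at z = 1.8.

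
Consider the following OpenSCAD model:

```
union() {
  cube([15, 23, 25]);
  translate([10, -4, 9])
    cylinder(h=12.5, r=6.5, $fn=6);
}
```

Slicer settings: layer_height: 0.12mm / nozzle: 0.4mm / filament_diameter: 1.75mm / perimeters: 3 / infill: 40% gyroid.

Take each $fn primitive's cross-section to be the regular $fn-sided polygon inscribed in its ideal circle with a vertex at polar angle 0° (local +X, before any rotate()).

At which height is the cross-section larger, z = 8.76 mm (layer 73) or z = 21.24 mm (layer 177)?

layer 177 (z = 21.24 mm)

Layer 73 (z = 8.76): the cube (footprint 15×23) is included at this height (area 345.00 mm²); the cylinder at (10, -4) is not intersected at this z (z outside [9, 21.5]); Taking the union: only the 15×23 cube is present, so the union is just that shape — area = 345.00 mm². So its area = 345.00 mm². Layer 177 (z = 21.24): the cube (footprint 15×23) is included at this height (area 345.00 mm²); the r=6.5 cylinder at (10, -4) gives a regular 6-gon of circumradius 6.5 (constant along its height) (area = (6/2)·6.500²·sin(360°/6) = 109.77 mm²); Merging all regions: the regions partially overlap — summed areas 454.77 mm² minus the doubly-counted overlap 12.12 mm² gives 442.65 mm² — area = 442.65 mm². So its area = 442.65 mm². Layer 177 is larger (442.65 vs 345.00 mm²).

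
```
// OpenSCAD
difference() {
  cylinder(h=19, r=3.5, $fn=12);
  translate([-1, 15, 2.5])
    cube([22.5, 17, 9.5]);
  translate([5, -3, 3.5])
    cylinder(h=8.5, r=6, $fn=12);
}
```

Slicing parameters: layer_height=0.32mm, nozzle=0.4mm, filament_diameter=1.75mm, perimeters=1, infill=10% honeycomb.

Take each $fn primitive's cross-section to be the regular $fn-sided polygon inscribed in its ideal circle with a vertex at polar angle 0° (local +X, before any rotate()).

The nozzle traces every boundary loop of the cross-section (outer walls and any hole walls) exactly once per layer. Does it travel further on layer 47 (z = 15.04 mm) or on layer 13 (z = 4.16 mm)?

layer 47 (z = 15.04 mm)

Layer 47 (z = 15.04): the r=3.5 cylinder gives a regular 12-gon of circumradius 3.5 (constant along its height) (perimeter = 2·12·3.500·sin(180°/12) = 21.74 mm); the cube at (-1, 15) does not reach this height (z outside [2.5, 12]); the cylinder at (5, -3) does not reach this height (z outside [3.5, 12]); Taking the first minus the rest: none of the subtracted shapes is present at this height, so the r=3.5 cylinder is unchanged — boundary = 21.74 mm. So its perimeter = 21.74 mm. Layer 13 (z = 4.16): the r=3.5 cylinder gives a regular 12-gon of circumradius 3.5 (constant along its height) (perimeter = 2·12·3.500·sin(180°/12) = 21.74 mm); the 22.5×17 cube at (-1, 15) contributes its full rectangle (perimeter 79.00 mm); the r=6 cylinder at (5, -3) gives a regular 12-gon of circumradius 6 (constant along its height) (perimeter = 2·12·6.000·sin(180°/12) = 37.27 mm); After the difference (first − rest): starting from the r=3.5 cylinder, the 22.5×17 cube at (-1, 15) misses the remaining region (no effect); the r=6 cylinder at (5, -3) partially overlaps it — only the 16.36 mm² overlap (of its 108.00 mm²) is removed, clipping the outline — boundary = 19.67 mm. So its perimeter = 19.67 mm. Layer 47 is larger (21.74 vs 19.67 mm).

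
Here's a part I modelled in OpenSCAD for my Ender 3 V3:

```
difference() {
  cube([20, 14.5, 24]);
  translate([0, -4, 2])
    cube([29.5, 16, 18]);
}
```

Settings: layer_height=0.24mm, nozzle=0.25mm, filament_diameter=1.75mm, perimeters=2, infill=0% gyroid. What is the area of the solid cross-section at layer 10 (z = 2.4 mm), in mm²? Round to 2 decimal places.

At z = 2.4 mm: the cube is present — its section is the full 20×14.5 rectangle (area 290.00 mm²); the cube at (0, -4) (footprint 29.5×16) is included at this height (area 472.00 mm²); After the difference (first − rest): starting from the 20×14.5 cube (290.00 mm²), the 29.5×16 cube at (0, -4) partially overlaps it — only the 240.00 mm² overlap (of its 472.00 mm²) is removed, clipping the outline — area = 50.00 mm². Overall, the cross-section is a single solid region. Net area = 50.00 mm².

50.00 mm²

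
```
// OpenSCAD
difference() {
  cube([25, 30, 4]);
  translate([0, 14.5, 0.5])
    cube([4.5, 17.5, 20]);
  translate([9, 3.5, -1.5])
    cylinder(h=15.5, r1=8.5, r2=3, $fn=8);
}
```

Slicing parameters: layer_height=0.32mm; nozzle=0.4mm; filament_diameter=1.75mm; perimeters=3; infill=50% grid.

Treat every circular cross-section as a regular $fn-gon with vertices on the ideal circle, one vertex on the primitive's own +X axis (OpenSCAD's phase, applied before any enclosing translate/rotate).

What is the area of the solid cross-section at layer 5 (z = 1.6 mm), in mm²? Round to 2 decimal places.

556.08 mm²

At z = 1.6 mm: the cube is present — its section is the full 25×30 rectangle (area 750.00 mm²); the cube at (0, 14.5) is present — its section is the full 4.5×17.5 rectangle (area 78.75 mm²); the cone at (9, 3.5) contributes a regular 8-gon of circumradius 7.400 (interpolated between r1=8.5 and r2=3 at t=0.200) (area = (8/2)·7.400²·sin(360°/8) = 154.88 mm²); After the difference (first − rest): starting from the 25×30 cube (750.00 mm²), the 4.5×17.5 cube at (0, 14.5) partially overlaps it — only the 69.75 mm² overlap (of its 78.75 mm²) is removed, clipping the outline; the cone at (9, 3.5) partially overlaps it — only the 124.17 mm² overlap (of its 154.88 mm²) is removed, clipping the outline — area = 556.08 mm². Overall, the cross-section is a single solid region. Net area = 556.08 mm².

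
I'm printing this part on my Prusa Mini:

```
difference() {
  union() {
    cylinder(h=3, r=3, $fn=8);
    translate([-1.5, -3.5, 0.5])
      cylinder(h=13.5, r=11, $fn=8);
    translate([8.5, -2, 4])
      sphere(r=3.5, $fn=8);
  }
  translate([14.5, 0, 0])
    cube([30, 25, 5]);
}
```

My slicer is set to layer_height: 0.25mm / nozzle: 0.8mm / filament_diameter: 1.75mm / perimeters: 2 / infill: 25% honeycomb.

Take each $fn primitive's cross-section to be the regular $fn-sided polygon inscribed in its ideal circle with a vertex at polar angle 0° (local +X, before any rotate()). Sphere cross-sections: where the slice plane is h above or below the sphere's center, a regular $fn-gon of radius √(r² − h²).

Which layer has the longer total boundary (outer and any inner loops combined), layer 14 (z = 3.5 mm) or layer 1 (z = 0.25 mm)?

Layer 14 (z = 3.5): the cylinder is absent (z outside [0, 3]); the r=11 cylinder at (-1.5, -3.5) contributes a regular 8-gon of circumradius 11 (perimeter = 2·8·11.000·sin(180°/8) = 67.35 mm); the r=3.5 sphere at (8.5, -2) slices to a regular 8-gon of circumradius 3.464 (√(r²−h²) with h=0.5 from center) (perimeter = 2·8·3.464·sin(180°/8) = 21.21 mm); Merging all regions: the regions partially overlap (shared area 18.18 mm²), so the edge portions inside another operand are dropped and the merged outline is re-measured after clipping — boundary = 71.70 mm; the cube at (14.5, 0) (footprint 30×25) is included at this height (perimeter 110.00 mm); Taking the first minus the rest: starting from the result so far, the 30×25 cube at (14.5, 0) misses the remaining region (no effect) — boundary = 71.70 mm. So its perimeter = 71.70 mm. Layer 1 (z = 0.25): the r=3 cylinder contributes a regular 8-gon of circumradius 3 (perimeter = 2·8·3.000·sin(180°/8) = 18.37 mm); the cylinder at (-1.5, -3.5) is not intersected at this z (z outside [0.5, 14]); the sphere at (8.5, -2) is not intersected at this z (|z−center|=3.750 > r=3.5); Taking the union: only the r=3 cylinder is present, so the union is just that shape — boundary = 18.37 mm; the cube at (14.5, 0) (footprint 30×25) is included at this height (perimeter 110.00 mm); After the difference (first − rest): starting from the result so far, the 30×25 cube at (14.5, 0) misses the remaining region (no effect) — boundary = 18.37 mm. So its perimeter = 18.37 mm. Layer 14 is larger (71.70 vs 18.37 mm).

layer 14 (z = 3.5 mm)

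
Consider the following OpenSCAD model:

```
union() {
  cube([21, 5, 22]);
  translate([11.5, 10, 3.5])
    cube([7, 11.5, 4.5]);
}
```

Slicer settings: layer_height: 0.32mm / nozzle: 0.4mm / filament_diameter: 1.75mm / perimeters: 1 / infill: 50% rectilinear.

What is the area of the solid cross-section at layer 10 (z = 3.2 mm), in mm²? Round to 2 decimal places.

105.00 mm²

At z = 3.2 mm: the cube (footprint 21×5) is included at this height (area 105.00 mm²); the cube at (11.5, 10) is not intersected at this z (z outside [3.5, 8]); Combining (union): only the 21×5 cube is present, so the union is just that shape — area = 105.00 mm². Overall, the cross-section is a single solid region. Net area = 105.00 mm².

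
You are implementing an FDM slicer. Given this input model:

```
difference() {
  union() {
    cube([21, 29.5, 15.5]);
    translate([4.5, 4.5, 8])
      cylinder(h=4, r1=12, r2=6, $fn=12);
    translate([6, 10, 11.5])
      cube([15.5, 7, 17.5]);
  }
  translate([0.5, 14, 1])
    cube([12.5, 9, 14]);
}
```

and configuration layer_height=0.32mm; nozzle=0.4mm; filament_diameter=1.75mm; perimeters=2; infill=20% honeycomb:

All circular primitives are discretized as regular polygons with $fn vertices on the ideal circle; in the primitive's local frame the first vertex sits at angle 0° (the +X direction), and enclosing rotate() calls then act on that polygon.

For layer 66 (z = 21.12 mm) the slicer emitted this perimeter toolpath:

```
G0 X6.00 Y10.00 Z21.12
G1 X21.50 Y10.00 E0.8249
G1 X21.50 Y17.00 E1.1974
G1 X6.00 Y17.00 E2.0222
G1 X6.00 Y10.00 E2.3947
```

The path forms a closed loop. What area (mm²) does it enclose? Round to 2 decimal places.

Apply the shoelace formula to the sequence of (X, Y) vertices; enclosed area = 108.50 mm².

108.50 mm²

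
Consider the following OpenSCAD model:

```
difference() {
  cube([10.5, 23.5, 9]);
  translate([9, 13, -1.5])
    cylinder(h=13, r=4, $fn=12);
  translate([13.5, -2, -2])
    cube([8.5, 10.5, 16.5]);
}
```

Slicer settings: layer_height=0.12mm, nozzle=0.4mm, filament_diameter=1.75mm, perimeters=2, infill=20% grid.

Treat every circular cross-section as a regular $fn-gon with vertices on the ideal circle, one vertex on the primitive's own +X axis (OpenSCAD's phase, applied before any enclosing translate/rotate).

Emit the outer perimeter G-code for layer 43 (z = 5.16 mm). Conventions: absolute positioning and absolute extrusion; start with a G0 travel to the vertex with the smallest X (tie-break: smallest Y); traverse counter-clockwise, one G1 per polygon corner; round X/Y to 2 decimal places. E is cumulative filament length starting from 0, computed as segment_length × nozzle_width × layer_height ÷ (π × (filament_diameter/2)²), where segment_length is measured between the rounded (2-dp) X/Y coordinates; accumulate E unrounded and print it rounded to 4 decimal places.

G0 X0.00 Y0.00 Z5.16
G1 X10.50 Y0.00 E0.2095
G1 X10.50 Y9.40 E0.3971
G1 X9.00 Y9.00 E0.4281
G1 X7.00 Y9.54 E0.4694
G1 X5.54 Y11.00 E0.5107
G1 X5.00 Y13.00 E0.5520
G1 X5.54 Y15.00 E0.5933
G1 X7.00 Y16.46 E0.6345
G1 X9.00 Y17.00 E0.6759
G1 X10.50 Y16.60 E0.7069
G1 X10.50 Y23.50 E0.8446
G1 X0.00 Y23.50 E1.0541
G1 X0.00 Y0.00 E1.5231

At z = 5.16 mm: the cube (footprint 10.5×23.5) is included at this height; the r=4 cylinder at (9, 13) gives a regular 12-gon of circumradius 4 (constant along its height); the cube at (13.5, -2) (footprint 8.5×10.5) is included at this height; After the difference (first − rest): starting from the 10.5×23.5 cube, the r=4 cylinder at (9, 13) partially overlaps it — only the 35.40 mm² overlap (of its 48.00 mm²) is removed, clipping the outline; the 8.5×10.5 cube at (13.5, -2) misses the remaining region (no effect) — 1 connected region. The outline is a single polygon with 13 vertices. Extrusion per mm of travel: 0.4 × 0.12 / (π × 0.875²) = 0.019956. Accumulating E over each segment gives final E = 1.5231.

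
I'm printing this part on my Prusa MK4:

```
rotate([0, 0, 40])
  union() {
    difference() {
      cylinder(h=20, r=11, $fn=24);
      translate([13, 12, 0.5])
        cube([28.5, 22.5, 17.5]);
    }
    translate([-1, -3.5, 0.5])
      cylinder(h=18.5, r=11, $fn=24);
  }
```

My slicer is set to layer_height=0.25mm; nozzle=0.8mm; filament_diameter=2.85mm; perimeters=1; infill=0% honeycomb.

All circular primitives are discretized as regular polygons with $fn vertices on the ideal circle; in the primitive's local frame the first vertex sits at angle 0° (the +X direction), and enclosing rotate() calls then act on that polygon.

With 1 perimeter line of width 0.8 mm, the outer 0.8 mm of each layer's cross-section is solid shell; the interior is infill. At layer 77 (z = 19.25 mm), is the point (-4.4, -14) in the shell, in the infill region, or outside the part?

outside

At z = 19.25 mm: the r=11 cylinder gives a regular 24-gon of circumradius 11 (constant along its height); the cube at (13, 12) is not intersected at this z (z outside [0.5, 18]); Subtracting the remaining from the first: none of the subtracted shapes is present at this height, so the r=11 cylinder is unchanged — 1 connected region; the cylinder at (-1, -3.5) is not intersected at this z (z outside [0.5, 19]); Combining (union): only that combined region is present, so the union is just that shape — 1 connected region; (rotated 40° about Z; rotation is an isometry so areas/perimeters/island counts are preserved). Overall, the cross-section is a single solid region. Undo the 40° rotation: the query point maps to (-12.370, -7.896) in the un-rotated model frame. The nearest boundary edge runs (-9.53, -5.50)→(-7.78, -7.78); distance from the point to it = 3.71 mm. The point is not inside any of the regions above, so it lies outside the cross-section (3.71 mm from the nearest boundary).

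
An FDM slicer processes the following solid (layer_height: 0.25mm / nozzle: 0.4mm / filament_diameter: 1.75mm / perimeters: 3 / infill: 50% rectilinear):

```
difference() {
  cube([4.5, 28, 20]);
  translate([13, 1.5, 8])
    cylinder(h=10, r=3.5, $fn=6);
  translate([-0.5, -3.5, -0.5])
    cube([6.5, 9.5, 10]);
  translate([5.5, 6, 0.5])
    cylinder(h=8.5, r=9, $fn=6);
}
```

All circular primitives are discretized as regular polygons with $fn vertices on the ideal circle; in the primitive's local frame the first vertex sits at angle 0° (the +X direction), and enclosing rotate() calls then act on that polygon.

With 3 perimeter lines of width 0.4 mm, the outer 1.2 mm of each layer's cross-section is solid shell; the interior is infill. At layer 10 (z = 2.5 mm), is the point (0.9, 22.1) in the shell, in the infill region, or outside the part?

At z = 2.5 mm: the 4.5×28 cube contributes its full rectangle; the cylinder at (13, 1.5) is absent (z outside [8, 18]); the cube at (-0.5, -3.5) is present — its section is the full 6.5×9.5 rectangle; the cylinder at (5.5, 6): section is a regular 6-gon, circumradius r=9; Taking the first minus the rest: starting from the 4.5×28 cube, the 6.5×9.5 cube at (-0.5, -3.5) partially overlaps it — only the 27.00 mm² overlap (of its 61.75 mm²) is removed, clipping the outline; the r=9 cylinder at (5.5, 6) partially overlaps it — only the 34.21 mm² overlap (of its 210.44 mm²) is removed, clipping the outline — 1 connected region. Overall, the cross-section is a single solid region. The nearest boundary edge runs (0.00, 12.06)→(0.00, 28.00); distance from the point to it = 0.90 mm. The point is inside the cross-section, 0.90 mm from the nearest boundary — within the 1.2 mm shell band (3 × 0.4).

shell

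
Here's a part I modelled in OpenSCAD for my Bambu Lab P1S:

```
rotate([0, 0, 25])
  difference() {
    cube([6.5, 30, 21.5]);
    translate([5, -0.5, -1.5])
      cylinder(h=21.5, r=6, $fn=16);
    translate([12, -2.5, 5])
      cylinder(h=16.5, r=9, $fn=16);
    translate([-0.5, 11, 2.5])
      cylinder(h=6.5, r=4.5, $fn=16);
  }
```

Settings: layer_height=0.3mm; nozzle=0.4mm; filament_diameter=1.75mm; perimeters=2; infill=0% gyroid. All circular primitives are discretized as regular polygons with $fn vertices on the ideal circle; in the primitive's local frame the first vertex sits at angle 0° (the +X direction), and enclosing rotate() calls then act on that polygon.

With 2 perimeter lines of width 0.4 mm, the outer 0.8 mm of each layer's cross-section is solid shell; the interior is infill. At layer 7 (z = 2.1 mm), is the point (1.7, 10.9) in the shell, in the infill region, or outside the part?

At z = 2.1 mm: the 6.5×30 cube contributes its full rectangle; the r=6 cylinder at (5, -0.5) contributes a regular 16-gon of circumradius 6; the cylinder at (12, -2.5) does not reach this height (z outside [5, 21.5]); the cylinder at (-0.5, 11) is not intersected at this z (z outside [2.5, 9]); Taking the first minus the rest: starting from the 6.5×30 cube, the r=6 cylinder at (5, -0.5) partially overlaps it — only the 31.09 mm² overlap (of its 110.21 mm²) is removed, clipping the outline — 1 connected region; (rotated 25° about Z; rotation is an isometry so areas/perimeters/island counts are preserved). Overall, the cross-section is a single solid region. Undo the 25° rotation: the query point maps to (6.147, 9.160) in the un-rotated model frame. The nearest boundary edge runs (6.50, 30.00)→(6.50, 5.20); distance from the point to it = 0.35 mm. The point is inside the cross-section, 0.35 mm from the nearest boundary — within the 0.8 mm shell band (2 × 0.4).

shell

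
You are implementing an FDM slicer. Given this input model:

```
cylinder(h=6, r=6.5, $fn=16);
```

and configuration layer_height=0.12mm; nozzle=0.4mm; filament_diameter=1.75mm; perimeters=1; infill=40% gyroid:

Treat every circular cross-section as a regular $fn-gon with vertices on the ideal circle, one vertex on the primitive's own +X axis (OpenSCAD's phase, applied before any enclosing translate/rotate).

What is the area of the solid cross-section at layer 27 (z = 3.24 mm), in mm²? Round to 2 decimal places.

129.35 mm²

At z = 3.24 mm: the r=6.5 cylinder gives a regular 16-gon of circumradius 6.5 (constant along its height) (area = (16/2)·6.500²·sin(360°/16) = 129.35 mm²). Overall, the cross-section is a single solid region. Net area = 129.35 mm².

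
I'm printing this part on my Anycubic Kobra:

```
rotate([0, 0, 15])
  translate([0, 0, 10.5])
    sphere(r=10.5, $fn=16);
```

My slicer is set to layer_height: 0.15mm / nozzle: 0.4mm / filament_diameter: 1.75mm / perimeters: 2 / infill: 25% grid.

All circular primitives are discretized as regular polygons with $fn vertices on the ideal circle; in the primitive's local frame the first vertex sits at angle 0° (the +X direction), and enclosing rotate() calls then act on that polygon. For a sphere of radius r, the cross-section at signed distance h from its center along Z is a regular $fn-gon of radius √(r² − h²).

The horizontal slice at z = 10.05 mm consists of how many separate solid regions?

1

At z = 10.05 mm: the r=10.5 sphere slices to a regular 16-gon of circumradius 10.490 (√(r²−h²) with h=0.45 from center); (rotated 15° about Z; rotation is an isometry so areas/perimeters/island counts are preserved). The result has 1 disconnected region.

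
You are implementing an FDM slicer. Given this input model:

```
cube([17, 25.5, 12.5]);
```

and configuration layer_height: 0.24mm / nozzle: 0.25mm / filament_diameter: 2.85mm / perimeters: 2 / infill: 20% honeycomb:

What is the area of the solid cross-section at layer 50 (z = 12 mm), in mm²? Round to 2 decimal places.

433.50 mm²

At z = 12 mm: the cube (footprint 17×25.5) is included at this height (area 433.50 mm²). Overall, the cross-section is a single solid region. Net area = 433.50 mm².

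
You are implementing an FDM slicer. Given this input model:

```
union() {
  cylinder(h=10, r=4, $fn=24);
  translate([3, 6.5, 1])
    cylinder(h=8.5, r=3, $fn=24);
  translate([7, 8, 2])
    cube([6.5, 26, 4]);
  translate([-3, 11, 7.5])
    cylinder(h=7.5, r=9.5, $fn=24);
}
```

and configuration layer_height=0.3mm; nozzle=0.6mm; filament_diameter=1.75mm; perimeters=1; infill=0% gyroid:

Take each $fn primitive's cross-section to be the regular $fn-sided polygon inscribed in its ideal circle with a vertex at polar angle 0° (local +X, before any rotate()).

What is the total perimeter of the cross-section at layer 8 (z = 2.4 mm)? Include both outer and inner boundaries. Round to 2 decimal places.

At z = 2.4 mm: the r=4 cylinder gives a regular 24-gon of circumradius 4 (constant along its height) (perimeter = 2·24·4.000·sin(180°/24) = 25.06 mm); the r=3 cylinder at (3, 6.5) contributes a regular 24-gon of circumradius 3 (perimeter = 2·24·3.000·sin(180°/24) = 18.80 mm); the cube at (7, 8) (footprint 6.5×26) is included at this height (perimeter 65.00 mm); the cylinder at (-3, 11) is absent (z outside [7.5, 15]); Combining (union): the 3 present regions are separate (no shared area or edge), so areas and boundary lengths simply add and each stays a separate island — boundary = 108.86 mm. Overall, the cross-section has 3 separate islands. Total boundary length (outer) = 108.86 mm.

108.86 mm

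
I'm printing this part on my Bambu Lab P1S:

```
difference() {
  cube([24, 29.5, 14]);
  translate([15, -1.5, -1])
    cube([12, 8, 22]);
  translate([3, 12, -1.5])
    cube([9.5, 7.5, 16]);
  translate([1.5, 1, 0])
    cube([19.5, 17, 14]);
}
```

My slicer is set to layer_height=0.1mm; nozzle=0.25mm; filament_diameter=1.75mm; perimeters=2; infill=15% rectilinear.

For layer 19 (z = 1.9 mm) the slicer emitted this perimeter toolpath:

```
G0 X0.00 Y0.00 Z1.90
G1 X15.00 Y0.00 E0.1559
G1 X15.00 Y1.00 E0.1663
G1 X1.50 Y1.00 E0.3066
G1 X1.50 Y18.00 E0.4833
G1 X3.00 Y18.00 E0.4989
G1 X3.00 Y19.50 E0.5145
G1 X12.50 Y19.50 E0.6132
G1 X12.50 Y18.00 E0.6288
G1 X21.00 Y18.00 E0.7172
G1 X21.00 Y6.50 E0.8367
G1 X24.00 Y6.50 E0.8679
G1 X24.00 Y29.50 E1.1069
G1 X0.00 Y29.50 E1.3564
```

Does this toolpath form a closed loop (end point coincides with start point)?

no

Start point (G0): (0.00, 0.00). End point (last G1): the path does not return to the start — open.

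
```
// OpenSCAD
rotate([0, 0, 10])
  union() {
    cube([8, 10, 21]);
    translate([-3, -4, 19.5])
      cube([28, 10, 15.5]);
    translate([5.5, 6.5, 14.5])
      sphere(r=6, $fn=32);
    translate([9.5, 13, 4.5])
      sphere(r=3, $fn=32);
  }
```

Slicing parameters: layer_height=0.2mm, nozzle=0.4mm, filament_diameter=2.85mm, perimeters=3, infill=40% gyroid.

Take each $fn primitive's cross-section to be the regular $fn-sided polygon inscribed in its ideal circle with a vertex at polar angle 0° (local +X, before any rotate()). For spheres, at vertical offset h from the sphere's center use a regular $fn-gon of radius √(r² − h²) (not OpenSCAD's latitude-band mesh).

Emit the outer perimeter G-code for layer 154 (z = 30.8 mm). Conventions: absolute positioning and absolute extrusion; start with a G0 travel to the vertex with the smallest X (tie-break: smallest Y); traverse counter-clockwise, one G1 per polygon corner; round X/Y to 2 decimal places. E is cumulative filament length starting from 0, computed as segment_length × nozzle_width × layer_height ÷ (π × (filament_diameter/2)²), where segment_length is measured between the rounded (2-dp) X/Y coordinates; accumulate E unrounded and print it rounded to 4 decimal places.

G0 X-4.00 Y5.39 Z30.80
G1 X-2.26 Y-4.46 E0.1254
G1 X25.31 Y0.40 E0.4765
G1 X23.58 Y10.25 E0.6019
G1 X-4.00 Y5.39 E0.9531

At z = 30.8 mm: the cube is absent (z outside [0, 21]); the cube at (-3, -4) is present — its section is the full 28×10 rectangle; the sphere at (5.5, 6.5) is absent (|z−center|=16.300 > r=6); the sphere at (9.5, 13) does not reach this height (|z−center|=26.300 > r=3); Merging all regions: only the 28×10 cube at (-3, -4) is present, so the union is just that shape — 1 connected region; (whole slice rotated 10° about Z — lengths, areas and connectivity unchanged). The outline is a single polygon with 4 vertices. Extrusion per mm of travel: 0.4 × 0.2 / (π × 1.425²) = 0.012540. Accumulating E over each segment gives final E = 0.9531.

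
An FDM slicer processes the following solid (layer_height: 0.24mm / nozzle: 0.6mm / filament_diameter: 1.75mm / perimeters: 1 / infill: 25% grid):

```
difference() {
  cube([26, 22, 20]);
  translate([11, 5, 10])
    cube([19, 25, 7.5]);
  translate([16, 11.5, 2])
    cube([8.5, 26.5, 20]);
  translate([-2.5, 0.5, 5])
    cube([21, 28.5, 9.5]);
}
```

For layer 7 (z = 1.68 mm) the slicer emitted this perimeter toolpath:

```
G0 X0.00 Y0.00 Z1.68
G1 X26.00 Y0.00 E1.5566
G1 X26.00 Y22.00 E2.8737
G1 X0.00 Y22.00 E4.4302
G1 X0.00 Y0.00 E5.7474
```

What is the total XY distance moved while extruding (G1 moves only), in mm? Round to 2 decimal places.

Sum the Euclidean lengths of each G1 segment: total = 96.00 mm.

96.00 mm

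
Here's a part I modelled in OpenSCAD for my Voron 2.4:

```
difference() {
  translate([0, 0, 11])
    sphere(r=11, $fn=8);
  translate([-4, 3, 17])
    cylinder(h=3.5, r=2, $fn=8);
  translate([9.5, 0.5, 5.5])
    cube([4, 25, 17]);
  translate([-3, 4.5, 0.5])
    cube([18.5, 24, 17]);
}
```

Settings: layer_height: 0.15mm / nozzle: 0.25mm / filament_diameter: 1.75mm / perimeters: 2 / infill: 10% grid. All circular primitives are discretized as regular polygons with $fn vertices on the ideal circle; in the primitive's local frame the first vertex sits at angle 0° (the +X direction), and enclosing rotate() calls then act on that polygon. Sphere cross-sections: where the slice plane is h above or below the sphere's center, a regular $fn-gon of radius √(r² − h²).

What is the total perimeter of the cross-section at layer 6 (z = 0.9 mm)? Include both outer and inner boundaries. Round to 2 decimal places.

At z = 0.9 mm: the sphere: section is a regular 8-gon, circumradius = √(r²−h²) = √(11²−10.1²) = 4.358 (perimeter = 2·8·4.358·sin(180°/8) = 26.68 mm); the cylinder at (-4, 3) is not intersected at this z (z outside [17, 20.5]); the cube at (9.5, 0.5) is absent (z outside [5.5, 22.5]); the 18.5×24 cube at (-3, 4.5) contributes its full rectangle (perimeter 85.00 mm); After the difference (first − rest): starting from the r=11 sphere, the 18.5×24 cube at (-3, 4.5) misses the remaining region (no effect) — boundary = 26.68 mm. Overall, the cross-section is a single solid region. Total boundary length (outer) = 26.68 mm.

26.68 mm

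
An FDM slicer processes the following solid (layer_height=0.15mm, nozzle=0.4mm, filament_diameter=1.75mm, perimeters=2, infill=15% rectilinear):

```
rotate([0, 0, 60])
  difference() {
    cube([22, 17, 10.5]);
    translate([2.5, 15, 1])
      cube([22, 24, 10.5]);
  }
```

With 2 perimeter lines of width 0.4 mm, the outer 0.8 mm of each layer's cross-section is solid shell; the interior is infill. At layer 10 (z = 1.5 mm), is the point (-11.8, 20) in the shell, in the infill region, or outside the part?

At z = 1.5 mm: the cube is present — its section is the full 22×17 rectangle; the cube at (2.5, 15) (footprint 22×24) is included at this height; Subtracting the remaining from the first: starting from the 22×17 cube, the 22×24 cube at (2.5, 15) partially overlaps it — only the 39.00 mm² overlap (of its 528.00 mm²) is removed, clipping the outline — 1 connected region; (rotated 60° about Z; rotation is an isometry so areas/perimeters/island counts are preserved). Overall, the cross-section is a single solid region. Undo the 60° rotation: the query point maps to (11.421, 20.219) in the un-rotated model frame. The nearest boundary edge runs (2.50, 15.00)→(22.00, 15.00); distance from the point to it = 5.22 mm. The point is not inside any of the regions above, so it lies outside the cross-section (5.22 mm from the nearest boundary).

outside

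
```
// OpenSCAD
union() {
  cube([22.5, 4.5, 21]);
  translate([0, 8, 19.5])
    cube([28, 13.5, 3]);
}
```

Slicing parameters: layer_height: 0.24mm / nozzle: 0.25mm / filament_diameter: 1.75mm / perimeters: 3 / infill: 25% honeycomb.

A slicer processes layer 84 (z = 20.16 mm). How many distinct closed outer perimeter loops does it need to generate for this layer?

2

At z = 20.16 mm: the 22.5×4.5 cube contributes its full rectangle; the 28×13.5 cube at (0, 8) contributes its full rectangle; Combining (union): the 2 present regions are separate (no shared area or edge), so areas and boundary lengths simply add and each stays a separate island — 2 connected regions. The result has 2 disconnected regions.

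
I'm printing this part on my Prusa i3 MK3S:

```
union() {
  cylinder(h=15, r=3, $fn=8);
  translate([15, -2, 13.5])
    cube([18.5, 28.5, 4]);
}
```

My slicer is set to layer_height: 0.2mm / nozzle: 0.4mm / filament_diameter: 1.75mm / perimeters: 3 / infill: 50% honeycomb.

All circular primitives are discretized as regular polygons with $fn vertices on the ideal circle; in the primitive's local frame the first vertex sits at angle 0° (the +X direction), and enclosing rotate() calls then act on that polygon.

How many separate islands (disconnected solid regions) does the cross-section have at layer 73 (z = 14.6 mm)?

2

At z = 14.6 mm: the cylinder: section is a regular 8-gon, circumradius r=3; the 18.5×28.5 cube at (15, -2) contributes its full rectangle; Merging all regions: the 2 present regions are separate (no shared area or edge), so areas and boundary lengths simply add and each stays a separate island — 2 connected regions. Overall, the cross-section has 2 separate islands. Island count = 2.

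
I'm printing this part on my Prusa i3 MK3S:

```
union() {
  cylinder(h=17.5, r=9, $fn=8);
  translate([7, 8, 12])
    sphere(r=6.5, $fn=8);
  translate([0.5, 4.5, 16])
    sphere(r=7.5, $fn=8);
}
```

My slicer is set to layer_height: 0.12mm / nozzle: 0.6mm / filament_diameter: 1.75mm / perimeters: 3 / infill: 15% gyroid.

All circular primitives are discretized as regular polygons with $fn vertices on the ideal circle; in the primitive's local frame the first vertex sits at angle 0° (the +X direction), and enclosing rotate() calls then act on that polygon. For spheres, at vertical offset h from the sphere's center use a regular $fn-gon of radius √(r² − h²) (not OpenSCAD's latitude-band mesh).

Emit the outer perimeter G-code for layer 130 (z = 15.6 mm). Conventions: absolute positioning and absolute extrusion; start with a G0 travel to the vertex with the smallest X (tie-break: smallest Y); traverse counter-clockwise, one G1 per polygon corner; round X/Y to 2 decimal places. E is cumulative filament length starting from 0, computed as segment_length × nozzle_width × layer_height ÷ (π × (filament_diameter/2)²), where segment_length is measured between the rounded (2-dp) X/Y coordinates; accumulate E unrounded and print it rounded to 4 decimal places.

G0 X-9.00 Y0.00 Z15.60
G1 X-6.36 Y-6.36 E0.2061
G1 X0.00 Y-9.00 E0.4123
G1 X6.36 Y-6.36 E0.6184
G1 X9.00 Y0.00 E0.8245
G1 X7.79 Y2.92 E0.9191
G1 X10.83 Y4.17 E1.0175
G1 X12.41 Y8.00 E1.1416
G1 X10.83 Y11.83 E1.2656
G1 X7.00 Y13.41 E1.3896
G1 X3.17 Y11.83 E1.5136
G1 X2.84 Y11.02 E1.5398
G1 X0.50 Y11.99 E1.6156
G1 X-4.80 Y9.80 E1.7873
G1 X-6.19 Y6.44 E1.8961
G1 X-6.36 Y6.36 E1.9018
G1 X-9.00 Y0.00 E2.1079

At z = 15.6 mm: the r=9 cylinder gives a regular 8-gon of circumradius 9 (constant along its height); the sphere at (7, 8): section is a regular 8-gon, circumradius = √(r²−h²) = √(6.5²−3.6²) = 5.412; the r=7.5 sphere at (0.5, 4.5) contributes a regular 8-gon of circumradius √(7.5²−0.4²) = 7.489; Combining (union): the regions partially overlap (shared area 153.16 mm²), so overlapping operands fuse into one piece — 1 connected region. The outline is a single polygon with 16 vertices. Extrusion per mm of travel: 0.6 × 0.12 / (π × 0.875²) = 0.029934. Accumulating E over each segment gives final E = 2.1079.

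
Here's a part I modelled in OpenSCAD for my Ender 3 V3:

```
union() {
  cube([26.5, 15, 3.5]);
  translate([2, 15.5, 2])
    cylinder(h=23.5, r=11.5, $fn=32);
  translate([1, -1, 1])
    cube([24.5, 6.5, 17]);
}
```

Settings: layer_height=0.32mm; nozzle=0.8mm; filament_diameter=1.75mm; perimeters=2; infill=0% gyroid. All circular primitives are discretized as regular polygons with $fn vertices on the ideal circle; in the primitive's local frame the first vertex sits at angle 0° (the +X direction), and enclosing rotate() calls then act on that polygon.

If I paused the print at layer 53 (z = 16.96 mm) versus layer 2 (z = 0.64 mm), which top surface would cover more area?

layer 53 (z = 16.96 mm)

Layer 53 (z = 16.96): the cube is absent (z outside [0, 3.5]); the r=11.5 cylinder at (2, 15.5) gives a regular 32-gon of circumradius 11.5 (constant along its height) (area = (32/2)·11.500²·sin(360°/32) = 412.81 mm²); the cube at (1, -1) (footprint 24.5×6.5) is included at this height (area 159.25 mm²); Combining (union): the regions partially overlap — summed areas 572.06 mm² minus the doubly-counted overlap 6.99 mm² gives 565.07 mm² — area = 565.07 mm². So its area = 565.07 mm². Layer 2 (z = 0.64): the cube is present — its section is the full 26.5×15 rectangle (area 397.50 mm²); the cylinder at (2, 15.5) does not reach this height (z outside [2, 25.5]); the cube at (1, -1) does not reach this height (z outside [1, 18]); Combining (union): only the 26.5×15 cube is present, so the union is just that shape — area = 397.50 mm². So its area = 397.50 mm². Layer 53 is larger (565.07 vs 397.50 mm²).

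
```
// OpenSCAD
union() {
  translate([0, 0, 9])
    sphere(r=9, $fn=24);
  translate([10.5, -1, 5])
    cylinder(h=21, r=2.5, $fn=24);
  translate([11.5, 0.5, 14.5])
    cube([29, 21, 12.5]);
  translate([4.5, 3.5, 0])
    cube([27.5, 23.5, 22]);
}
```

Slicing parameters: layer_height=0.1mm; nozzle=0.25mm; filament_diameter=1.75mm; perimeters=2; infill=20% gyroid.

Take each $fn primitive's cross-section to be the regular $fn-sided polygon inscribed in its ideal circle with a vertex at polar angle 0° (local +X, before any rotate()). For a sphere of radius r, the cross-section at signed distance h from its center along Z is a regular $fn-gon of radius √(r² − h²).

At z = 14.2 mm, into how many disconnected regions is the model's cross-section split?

2

At z = 14.2 mm: the sphere: section is a regular 24-gon, circumradius = √(r²−h²) = √(9²−5.2²) = 7.346; the cylinder at (10.5, -1): section is a regular 24-gon, circumradius r=2.5; the cube at (11.5, 0.5) is not intersected at this z (z outside [14.5, 27]); the 27.5×23.5 cube at (4.5, 3.5) contributes its full rectangle; Merging all regions: the regions partially overlap (shared area 2.46 mm²), so overlapping operands fuse into one piece — 2 connected regions. The result has 2 disconnected regions.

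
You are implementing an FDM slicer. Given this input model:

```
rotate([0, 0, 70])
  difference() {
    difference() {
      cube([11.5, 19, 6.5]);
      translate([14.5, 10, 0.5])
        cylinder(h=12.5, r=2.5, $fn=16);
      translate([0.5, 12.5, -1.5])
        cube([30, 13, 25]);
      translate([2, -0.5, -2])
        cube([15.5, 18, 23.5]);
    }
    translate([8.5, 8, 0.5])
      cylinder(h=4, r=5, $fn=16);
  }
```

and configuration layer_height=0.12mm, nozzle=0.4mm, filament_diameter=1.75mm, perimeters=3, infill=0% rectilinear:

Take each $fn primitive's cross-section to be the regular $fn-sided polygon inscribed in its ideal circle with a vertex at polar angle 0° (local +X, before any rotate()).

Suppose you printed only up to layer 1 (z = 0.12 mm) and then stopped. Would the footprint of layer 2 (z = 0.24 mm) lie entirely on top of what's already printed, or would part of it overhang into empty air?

entirely on top

Compare the two slices. At z = 0.12: the cube (footprint 11.5×19) is included at this height (area 218.50 mm²); the cylinder at (14.5, 10) is absent (z outside [0.5, 13]); the cube at (0.5, 12.5) is present — its section is the full 30×13 rectangle (area 390.00 mm²); the cube at (2, -0.5) (footprint 15.5×18) is included at this height (area 279.00 mm²); Taking the first minus the rest: starting from the 11.5×19 cube (218.50 mm²), the 30×13 cube at (0.5, 12.5) partially overlaps it — only the 71.50 mm² overlap (of its 390.00 mm²) is removed, clipping the outline; the 15.5×18 cube at (2, -0.5) partially overlaps it — only the 118.75 mm² overlap (of its 279.00 mm²) is removed, clipping the outline — area = 28.25 mm²; the cylinder at (8.5, 8) is absent (z outside [0.5, 4.5]); Subtracting the remaining from the first: none of the subtracted shapes is present at this height, so the result so far is unchanged — area = 28.25 mm²; (whole slice rotated 70° about Z — lengths, areas and connectivity unchanged). At z = 0.24: the cube (footprint 11.5×19) is included at this height (area 218.50 mm²); the cylinder at (14.5, 10) is not intersected at this z (z outside [0.5, 13]); the 30×13 cube at (0.5, 12.5) contributes its full rectangle (area 390.00 mm²); the 15.5×18 cube at (2, -0.5) contributes its full rectangle (area 279.00 mm²); Taking the first minus the rest: starting from the 11.5×19 cube (218.50 mm²), the 30×13 cube at (0.5, 12.5) partially overlaps it — only the 71.50 mm² overlap (of its 390.00 mm²) is removed, clipping the outline; the 15.5×18 cube at (2, -0.5) partially overlaps it — only the 118.75 mm² overlap (of its 279.00 mm²) is removed, clipping the outline — area = 28.25 mm²; the cylinder at (8.5, 8) does not reach this height (z outside [0.5, 4.5]); Taking the first minus the rest: none of the subtracted shapes is present at this height, so that combined region is unchanged — area = 28.25 mm²; (rotated 70° about Z; rotation is an isometry so areas/perimeters/island counts are preserved). Checking containment: the cross-section at z = 0.24 is a subset of the cross-section at z = 0.12.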